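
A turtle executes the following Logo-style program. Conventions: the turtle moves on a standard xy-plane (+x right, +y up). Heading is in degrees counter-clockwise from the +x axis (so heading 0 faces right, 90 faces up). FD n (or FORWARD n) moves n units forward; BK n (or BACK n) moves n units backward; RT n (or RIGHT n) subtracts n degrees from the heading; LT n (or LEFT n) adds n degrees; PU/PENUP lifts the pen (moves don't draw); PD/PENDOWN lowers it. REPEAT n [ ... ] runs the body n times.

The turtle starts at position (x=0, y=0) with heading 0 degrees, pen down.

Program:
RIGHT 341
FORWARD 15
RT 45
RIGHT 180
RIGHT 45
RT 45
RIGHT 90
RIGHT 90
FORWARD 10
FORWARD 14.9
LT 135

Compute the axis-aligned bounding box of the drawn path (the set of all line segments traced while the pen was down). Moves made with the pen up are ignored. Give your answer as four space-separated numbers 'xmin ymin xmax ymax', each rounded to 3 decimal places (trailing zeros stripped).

Executing turtle program step by step:
Start: pos=(0,0), heading=0, pen down
RT 341: heading 0 -> 19
FD 15: (0,0) -> (14.183,4.884) [heading=19, draw]
RT 45: heading 19 -> 334
RT 180: heading 334 -> 154
RT 45: heading 154 -> 109
RT 45: heading 109 -> 64
RT 90: heading 64 -> 334
RT 90: heading 334 -> 244
FD 10: (14.183,4.884) -> (9.799,-4.104) [heading=244, draw]
FD 14.9: (9.799,-4.104) -> (3.267,-17.496) [heading=244, draw]
LT 135: heading 244 -> 19
Final: pos=(3.267,-17.496), heading=19, 3 segment(s) drawn

Segment endpoints: x in {0, 3.267, 9.799, 14.183}, y in {-17.496, -4.104, 0, 4.884}
xmin=0, ymin=-17.496, xmax=14.183, ymax=4.884

Answer: 0 -17.496 14.183 4.884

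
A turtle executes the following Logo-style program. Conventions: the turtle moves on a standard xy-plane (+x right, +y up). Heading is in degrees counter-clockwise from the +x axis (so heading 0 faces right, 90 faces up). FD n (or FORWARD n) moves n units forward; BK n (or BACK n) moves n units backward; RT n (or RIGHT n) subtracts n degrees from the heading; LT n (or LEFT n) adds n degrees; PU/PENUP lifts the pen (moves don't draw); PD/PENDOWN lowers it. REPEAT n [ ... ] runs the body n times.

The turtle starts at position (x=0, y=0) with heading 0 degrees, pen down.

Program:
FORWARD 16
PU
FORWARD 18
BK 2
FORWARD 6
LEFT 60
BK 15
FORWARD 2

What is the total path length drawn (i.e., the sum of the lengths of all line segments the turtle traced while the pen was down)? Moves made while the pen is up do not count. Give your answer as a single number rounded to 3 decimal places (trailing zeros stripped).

Executing turtle program step by step:
Start: pos=(0,0), heading=0, pen down
FD 16: (0,0) -> (16,0) [heading=0, draw]
PU: pen up
FD 18: (16,0) -> (34,0) [heading=0, move]
BK 2: (34,0) -> (32,0) [heading=0, move]
FD 6: (32,0) -> (38,0) [heading=0, move]
LT 60: heading 0 -> 60
BK 15: (38,0) -> (30.5,-12.99) [heading=60, move]
FD 2: (30.5,-12.99) -> (31.5,-11.258) [heading=60, move]
Final: pos=(31.5,-11.258), heading=60, 1 segment(s) drawn

Segment lengths:
  seg 1: (0,0) -> (16,0), length = 16
Total = 16

Answer: 16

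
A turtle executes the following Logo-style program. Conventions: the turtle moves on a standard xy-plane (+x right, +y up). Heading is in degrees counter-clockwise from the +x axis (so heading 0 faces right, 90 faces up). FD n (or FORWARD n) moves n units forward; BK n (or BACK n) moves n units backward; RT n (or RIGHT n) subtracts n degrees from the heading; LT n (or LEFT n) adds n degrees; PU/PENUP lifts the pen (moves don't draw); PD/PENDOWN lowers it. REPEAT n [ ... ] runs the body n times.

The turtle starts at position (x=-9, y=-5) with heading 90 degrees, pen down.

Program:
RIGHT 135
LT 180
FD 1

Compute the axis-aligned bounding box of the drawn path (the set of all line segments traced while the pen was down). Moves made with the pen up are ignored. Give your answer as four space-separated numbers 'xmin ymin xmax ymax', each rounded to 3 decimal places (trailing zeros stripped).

Executing turtle program step by step:
Start: pos=(-9,-5), heading=90, pen down
RT 135: heading 90 -> 315
LT 180: heading 315 -> 135
FD 1: (-9,-5) -> (-9.707,-4.293) [heading=135, draw]
Final: pos=(-9.707,-4.293), heading=135, 1 segment(s) drawn

Segment endpoints: x in {-9.707, -9}, y in {-5, -4.293}
xmin=-9.707, ymin=-5, xmax=-9, ymax=-4.293

Answer: -9.707 -5 -9 -4.293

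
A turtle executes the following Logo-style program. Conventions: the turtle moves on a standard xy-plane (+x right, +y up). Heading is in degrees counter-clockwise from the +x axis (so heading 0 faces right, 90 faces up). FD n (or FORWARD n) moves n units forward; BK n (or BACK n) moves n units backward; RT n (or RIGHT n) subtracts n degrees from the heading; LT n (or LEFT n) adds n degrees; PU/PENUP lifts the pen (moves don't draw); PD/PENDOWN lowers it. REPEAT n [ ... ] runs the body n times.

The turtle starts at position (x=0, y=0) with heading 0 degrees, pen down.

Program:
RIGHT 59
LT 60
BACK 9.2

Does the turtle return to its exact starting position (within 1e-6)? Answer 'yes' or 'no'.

Executing turtle program step by step:
Start: pos=(0,0), heading=0, pen down
RT 59: heading 0 -> 301
LT 60: heading 301 -> 1
BK 9.2: (0,0) -> (-9.199,-0.161) [heading=1, draw]
Final: pos=(-9.199,-0.161), heading=1, 1 segment(s) drawn

Start position: (0, 0)
Final position: (-9.199, -0.161)
Distance = 9.2; >= 1e-6 -> NOT closed

Answer: no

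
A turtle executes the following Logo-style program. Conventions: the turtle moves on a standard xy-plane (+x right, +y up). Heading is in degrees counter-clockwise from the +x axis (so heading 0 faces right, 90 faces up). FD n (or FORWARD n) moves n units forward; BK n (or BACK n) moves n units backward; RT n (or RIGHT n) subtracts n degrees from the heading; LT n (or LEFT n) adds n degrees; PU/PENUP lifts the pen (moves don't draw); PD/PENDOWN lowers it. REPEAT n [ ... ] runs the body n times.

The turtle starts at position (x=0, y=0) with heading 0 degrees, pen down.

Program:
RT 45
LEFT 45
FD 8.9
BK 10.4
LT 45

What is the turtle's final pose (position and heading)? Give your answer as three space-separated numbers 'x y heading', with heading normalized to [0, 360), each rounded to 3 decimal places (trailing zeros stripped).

Answer: -1.5 0 45

Derivation:
Executing turtle program step by step:
Start: pos=(0,0), heading=0, pen down
RT 45: heading 0 -> 315
LT 45: heading 315 -> 0
FD 8.9: (0,0) -> (8.9,0) [heading=0, draw]
BK 10.4: (8.9,0) -> (-1.5,0) [heading=0, draw]
LT 45: heading 0 -> 45
Final: pos=(-1.5,0), heading=45, 2 segment(s) drawn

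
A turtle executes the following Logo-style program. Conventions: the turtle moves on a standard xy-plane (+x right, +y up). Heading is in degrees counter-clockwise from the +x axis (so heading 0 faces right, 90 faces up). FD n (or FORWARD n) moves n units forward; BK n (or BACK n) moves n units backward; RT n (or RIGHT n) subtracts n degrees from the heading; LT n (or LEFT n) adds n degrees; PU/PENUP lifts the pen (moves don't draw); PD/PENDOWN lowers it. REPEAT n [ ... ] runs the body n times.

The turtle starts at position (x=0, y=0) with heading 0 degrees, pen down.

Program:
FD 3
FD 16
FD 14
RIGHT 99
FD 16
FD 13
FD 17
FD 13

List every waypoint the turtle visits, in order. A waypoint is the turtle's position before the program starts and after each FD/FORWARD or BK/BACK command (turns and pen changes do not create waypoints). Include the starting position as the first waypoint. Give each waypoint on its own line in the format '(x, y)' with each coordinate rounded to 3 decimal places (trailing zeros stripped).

Executing turtle program step by step:
Start: pos=(0,0), heading=0, pen down
FD 3: (0,0) -> (3,0) [heading=0, draw]
FD 16: (3,0) -> (19,0) [heading=0, draw]
FD 14: (19,0) -> (33,0) [heading=0, draw]
RT 99: heading 0 -> 261
FD 16: (33,0) -> (30.497,-15.803) [heading=261, draw]
FD 13: (30.497,-15.803) -> (28.463,-28.643) [heading=261, draw]
FD 17: (28.463,-28.643) -> (25.804,-45.434) [heading=261, draw]
FD 13: (25.804,-45.434) -> (23.77,-58.274) [heading=261, draw]
Final: pos=(23.77,-58.274), heading=261, 7 segment(s) drawn
Waypoints (8 total):
(0, 0)
(3, 0)
(19, 0)
(33, 0)
(30.497, -15.803)
(28.463, -28.643)
(25.804, -45.434)
(23.77, -58.274)

Answer: (0, 0)
(3, 0)
(19, 0)
(33, 0)
(30.497, -15.803)
(28.463, -28.643)
(25.804, -45.434)
(23.77, -58.274)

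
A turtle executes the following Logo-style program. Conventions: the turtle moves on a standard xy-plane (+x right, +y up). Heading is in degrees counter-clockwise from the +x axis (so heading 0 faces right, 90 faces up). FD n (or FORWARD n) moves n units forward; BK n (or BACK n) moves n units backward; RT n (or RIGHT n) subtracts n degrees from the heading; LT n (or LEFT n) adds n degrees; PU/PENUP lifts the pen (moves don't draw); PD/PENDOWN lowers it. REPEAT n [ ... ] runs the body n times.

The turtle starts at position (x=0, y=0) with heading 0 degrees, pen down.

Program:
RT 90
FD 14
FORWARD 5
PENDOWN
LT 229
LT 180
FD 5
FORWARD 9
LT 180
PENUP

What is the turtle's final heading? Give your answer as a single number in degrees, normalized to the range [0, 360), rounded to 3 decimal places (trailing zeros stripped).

Answer: 139

Derivation:
Executing turtle program step by step:
Start: pos=(0,0), heading=0, pen down
RT 90: heading 0 -> 270
FD 14: (0,0) -> (0,-14) [heading=270, draw]
FD 5: (0,-14) -> (0,-19) [heading=270, draw]
PD: pen down
LT 229: heading 270 -> 139
LT 180: heading 139 -> 319
FD 5: (0,-19) -> (3.774,-22.28) [heading=319, draw]
FD 9: (3.774,-22.28) -> (10.566,-28.185) [heading=319, draw]
LT 180: heading 319 -> 139
PU: pen up
Final: pos=(10.566,-28.185), heading=139, 4 segment(s) drawn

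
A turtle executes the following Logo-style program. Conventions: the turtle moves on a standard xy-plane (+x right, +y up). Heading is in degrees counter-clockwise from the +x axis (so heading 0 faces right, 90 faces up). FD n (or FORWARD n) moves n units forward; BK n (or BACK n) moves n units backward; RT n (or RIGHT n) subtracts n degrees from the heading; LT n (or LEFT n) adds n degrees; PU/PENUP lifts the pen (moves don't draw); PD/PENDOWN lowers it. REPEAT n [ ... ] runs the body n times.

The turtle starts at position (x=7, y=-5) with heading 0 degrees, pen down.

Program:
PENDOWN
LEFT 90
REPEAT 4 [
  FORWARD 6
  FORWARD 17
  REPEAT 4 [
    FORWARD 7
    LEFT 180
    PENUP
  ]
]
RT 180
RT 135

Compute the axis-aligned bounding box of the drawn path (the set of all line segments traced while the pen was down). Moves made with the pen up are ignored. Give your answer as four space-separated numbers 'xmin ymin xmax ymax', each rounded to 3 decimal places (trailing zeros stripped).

Answer: 7 -5 7 25

Derivation:
Executing turtle program step by step:
Start: pos=(7,-5), heading=0, pen down
PD: pen down
LT 90: heading 0 -> 90
REPEAT 4 [
  -- iteration 1/4 --
  FD 6: (7,-5) -> (7,1) [heading=90, draw]
  FD 17: (7,1) -> (7,18) [heading=90, draw]
  REPEAT 4 [
    -- iteration 1/4 --
    FD 7: (7,18) -> (7,25) [heading=90, draw]
    LT 180: heading 90 -> 270
    PU: pen up
    -- iteration 2/4 --
    FD 7: (7,25) -> (7,18) [heading=270, move]
    LT 180: heading 270 -> 90
    PU: pen up
    -- iteration 3/4 --
    FD 7: (7,18) -> (7,25) [heading=90, move]
    LT 180: heading 90 -> 270
    PU: pen up
    -- iteration 4/4 --
    FD 7: (7,25) -> (7,18) [heading=270, move]
    LT 180: heading 270 -> 90
    PU: pen up
  ]
  -- iteration 2/4 --
  FD 6: (7,18) -> (7,24) [heading=90, move]
  FD 17: (7,24) -> (7,41) [heading=90, move]
  REPEAT 4 [
    -- iteration 1/4 --
    FD 7: (7,41) -> (7,48) [heading=90, move]
    LT 180: heading 90 -> 270
    PU: pen up
    -- iteration 2/4 --
    FD 7: (7,48) -> (7,41) [heading=270, move]
    LT 180: heading 270 -> 90
    PU: pen up
    -- iteration 3/4 --
    FD 7: (7,41) -> (7,48) [heading=90, move]
    LT 180: heading 90 -> 270
    PU: pen up
    -- iteration 4/4 --
    FD 7: (7,48) -> (7,41) [heading=270, move]
    LT 180: heading 270 -> 90
    PU: pen up
  ]
  -- iteration 3/4 --
  FD 6: (7,41) -> (7,47) [heading=90, move]
  FD 17: (7,47) -> (7,64) [heading=90, move]
  REPEAT 4 [
    -- iteration 1/4 --
    FD 7: (7,64) -> (7,71) [heading=90, move]
    LT 180: heading 90 -> 270
    PU: pen up
    -- iteration 2/4 --
    FD 7: (7,71) -> (7,64) [heading=270, move]
    LT 180: heading 270 -> 90
    PU: pen up
    -- iteration 3/4 --
    FD 7: (7,64) -> (7,71) [heading=90, move]
    LT 180: heading 90 -> 270
    PU: pen up
    -- iteration 4/4 --
    FD 7: (7,71) -> (7,64) [heading=270, move]
    LT 180: heading 270 -> 90
    PU: pen up
  ]
  -- iteration 4/4 --
  FD 6: (7,64) -> (7,70) [heading=90, move]
  FD 17: (7,70) -> (7,87) [heading=90, move]
  REPEAT 4 [
    -- iteration 1/4 --
    FD 7: (7,87) -> (7,94) [heading=90, move]
    LT 180: heading 90 -> 270
    PU: pen up
    -- iteration 2/4 --
    FD 7: (7,94) -> (7,87) [heading=270, move]
    LT 180: heading 270 -> 90
    PU: pen up
    -- iteration 3/4 --
    FD 7: (7,87) -> (7,94) [heading=90, move]
    LT 180: heading 90 -> 270
    PU: pen up
    -- iteration 4/4 --
    FD 7: (7,94) -> (7,87) [heading=270, move]
    LT 180: heading 270 -> 90
    PU: pen up
  ]
]
RT 180: heading 90 -> 270
RT 135: heading 270 -> 135
Final: pos=(7,87), heading=135, 3 segment(s) drawn

Segment endpoints: x in {7, 7}, y in {-5, 1, 18, 25}
xmin=7, ymin=-5, xmax=7, ymax=25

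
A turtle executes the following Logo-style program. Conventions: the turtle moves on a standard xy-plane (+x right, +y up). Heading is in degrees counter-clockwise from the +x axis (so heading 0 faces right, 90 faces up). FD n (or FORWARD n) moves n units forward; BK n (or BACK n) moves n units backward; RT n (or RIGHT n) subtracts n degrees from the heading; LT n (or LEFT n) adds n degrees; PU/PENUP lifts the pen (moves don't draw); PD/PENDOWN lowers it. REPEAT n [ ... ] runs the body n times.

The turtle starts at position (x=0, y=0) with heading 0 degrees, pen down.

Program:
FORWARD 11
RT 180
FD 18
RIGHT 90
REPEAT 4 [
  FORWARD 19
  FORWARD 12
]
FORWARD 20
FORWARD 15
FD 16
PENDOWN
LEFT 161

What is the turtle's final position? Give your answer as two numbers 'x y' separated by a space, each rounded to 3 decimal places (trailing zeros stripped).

Answer: -7 175

Derivation:
Executing turtle program step by step:
Start: pos=(0,0), heading=0, pen down
FD 11: (0,0) -> (11,0) [heading=0, draw]
RT 180: heading 0 -> 180
FD 18: (11,0) -> (-7,0) [heading=180, draw]
RT 90: heading 180 -> 90
REPEAT 4 [
  -- iteration 1/4 --
  FD 19: (-7,0) -> (-7,19) [heading=90, draw]
  FD 12: (-7,19) -> (-7,31) [heading=90, draw]
  -- iteration 2/4 --
  FD 19: (-7,31) -> (-7,50) [heading=90, draw]
  FD 12: (-7,50) -> (-7,62) [heading=90, draw]
  -- iteration 3/4 --
  FD 19: (-7,62) -> (-7,81) [heading=90, draw]
  FD 12: (-7,81) -> (-7,93) [heading=90, draw]
  -- iteration 4/4 --
  FD 19: (-7,93) -> (-7,112) [heading=90, draw]
  FD 12: (-7,112) -> (-7,124) [heading=90, draw]
]
FD 20: (-7,124) -> (-7,144) [heading=90, draw]
FD 15: (-7,144) -> (-7,159) [heading=90, draw]
FD 16: (-7,159) -> (-7,175) [heading=90, draw]
PD: pen down
LT 161: heading 90 -> 251
Final: pos=(-7,175), heading=251, 13 segment(s) drawn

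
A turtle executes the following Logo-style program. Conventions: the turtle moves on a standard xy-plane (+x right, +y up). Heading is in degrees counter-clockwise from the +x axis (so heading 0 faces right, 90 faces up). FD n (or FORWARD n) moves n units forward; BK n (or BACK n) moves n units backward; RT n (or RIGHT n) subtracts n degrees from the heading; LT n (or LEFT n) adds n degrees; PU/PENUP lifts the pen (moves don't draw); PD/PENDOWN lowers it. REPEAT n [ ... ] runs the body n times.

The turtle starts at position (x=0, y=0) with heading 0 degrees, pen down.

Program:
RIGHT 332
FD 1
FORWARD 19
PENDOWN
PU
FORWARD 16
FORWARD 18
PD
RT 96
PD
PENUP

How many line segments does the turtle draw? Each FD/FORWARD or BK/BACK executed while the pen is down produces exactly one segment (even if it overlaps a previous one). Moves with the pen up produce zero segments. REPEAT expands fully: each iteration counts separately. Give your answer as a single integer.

Answer: 2

Derivation:
Executing turtle program step by step:
Start: pos=(0,0), heading=0, pen down
RT 332: heading 0 -> 28
FD 1: (0,0) -> (0.883,0.469) [heading=28, draw]
FD 19: (0.883,0.469) -> (17.659,9.389) [heading=28, draw]
PD: pen down
PU: pen up
FD 16: (17.659,9.389) -> (31.786,16.901) [heading=28, move]
FD 18: (31.786,16.901) -> (47.679,25.351) [heading=28, move]
PD: pen down
RT 96: heading 28 -> 292
PD: pen down
PU: pen up
Final: pos=(47.679,25.351), heading=292, 2 segment(s) drawn
Segments drawn: 2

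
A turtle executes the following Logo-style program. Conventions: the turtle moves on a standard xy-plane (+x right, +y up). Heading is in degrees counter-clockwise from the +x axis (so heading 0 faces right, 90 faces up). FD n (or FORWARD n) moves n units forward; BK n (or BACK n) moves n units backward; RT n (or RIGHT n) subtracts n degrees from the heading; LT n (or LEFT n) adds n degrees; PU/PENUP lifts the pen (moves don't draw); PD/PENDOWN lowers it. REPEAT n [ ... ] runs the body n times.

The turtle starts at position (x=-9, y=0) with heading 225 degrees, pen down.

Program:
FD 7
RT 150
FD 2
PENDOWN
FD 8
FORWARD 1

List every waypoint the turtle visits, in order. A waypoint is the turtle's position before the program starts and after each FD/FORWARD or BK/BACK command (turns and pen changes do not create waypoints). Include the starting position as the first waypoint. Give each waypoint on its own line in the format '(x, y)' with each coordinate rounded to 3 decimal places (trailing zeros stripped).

Answer: (-9, 0)
(-13.95, -4.95)
(-13.432, -3.018)
(-11.362, 4.71)
(-11.103, 5.675)

Derivation:
Executing turtle program step by step:
Start: pos=(-9,0), heading=225, pen down
FD 7: (-9,0) -> (-13.95,-4.95) [heading=225, draw]
RT 150: heading 225 -> 75
FD 2: (-13.95,-4.95) -> (-13.432,-3.018) [heading=75, draw]
PD: pen down
FD 8: (-13.432,-3.018) -> (-11.362,4.71) [heading=75, draw]
FD 1: (-11.362,4.71) -> (-11.103,5.675) [heading=75, draw]
Final: pos=(-11.103,5.675), heading=75, 4 segment(s) drawn
Waypoints (5 total):
(-9, 0)
(-13.95, -4.95)
(-13.432, -3.018)
(-11.362, 4.71)
(-11.103, 5.675)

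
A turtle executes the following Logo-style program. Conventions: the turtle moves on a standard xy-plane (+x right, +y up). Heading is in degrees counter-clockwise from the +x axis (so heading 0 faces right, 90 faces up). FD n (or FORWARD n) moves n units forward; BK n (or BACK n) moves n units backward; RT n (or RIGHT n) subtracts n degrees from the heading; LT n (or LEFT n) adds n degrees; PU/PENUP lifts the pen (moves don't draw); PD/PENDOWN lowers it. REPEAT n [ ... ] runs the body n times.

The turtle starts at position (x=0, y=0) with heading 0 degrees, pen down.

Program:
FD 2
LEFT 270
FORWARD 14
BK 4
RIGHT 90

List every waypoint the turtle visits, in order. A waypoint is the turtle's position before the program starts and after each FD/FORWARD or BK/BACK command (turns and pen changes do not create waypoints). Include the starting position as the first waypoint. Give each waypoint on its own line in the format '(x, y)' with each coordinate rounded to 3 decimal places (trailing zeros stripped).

Answer: (0, 0)
(2, 0)
(2, -14)
(2, -10)

Derivation:
Executing turtle program step by step:
Start: pos=(0,0), heading=0, pen down
FD 2: (0,0) -> (2,0) [heading=0, draw]
LT 270: heading 0 -> 270
FD 14: (2,0) -> (2,-14) [heading=270, draw]
BK 4: (2,-14) -> (2,-10) [heading=270, draw]
RT 90: heading 270 -> 180
Final: pos=(2,-10), heading=180, 3 segment(s) drawn
Waypoints (4 total):
(0, 0)
(2, 0)
(2, -14)
(2, -10)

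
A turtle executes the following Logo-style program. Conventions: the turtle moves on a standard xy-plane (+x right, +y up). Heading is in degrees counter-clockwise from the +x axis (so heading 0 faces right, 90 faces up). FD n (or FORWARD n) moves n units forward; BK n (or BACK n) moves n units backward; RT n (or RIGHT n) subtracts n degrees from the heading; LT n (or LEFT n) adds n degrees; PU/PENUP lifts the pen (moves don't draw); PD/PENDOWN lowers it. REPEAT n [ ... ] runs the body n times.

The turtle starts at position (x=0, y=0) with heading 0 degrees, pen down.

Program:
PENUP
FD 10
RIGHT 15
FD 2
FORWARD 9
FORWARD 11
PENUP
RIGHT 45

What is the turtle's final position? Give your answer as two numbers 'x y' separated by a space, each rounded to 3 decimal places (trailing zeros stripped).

Executing turtle program step by step:
Start: pos=(0,0), heading=0, pen down
PU: pen up
FD 10: (0,0) -> (10,0) [heading=0, move]
RT 15: heading 0 -> 345
FD 2: (10,0) -> (11.932,-0.518) [heading=345, move]
FD 9: (11.932,-0.518) -> (20.625,-2.847) [heading=345, move]
FD 11: (20.625,-2.847) -> (31.25,-5.694) [heading=345, move]
PU: pen up
RT 45: heading 345 -> 300
Final: pos=(31.25,-5.694), heading=300, 0 segment(s) drawn

Answer: 31.25 -5.694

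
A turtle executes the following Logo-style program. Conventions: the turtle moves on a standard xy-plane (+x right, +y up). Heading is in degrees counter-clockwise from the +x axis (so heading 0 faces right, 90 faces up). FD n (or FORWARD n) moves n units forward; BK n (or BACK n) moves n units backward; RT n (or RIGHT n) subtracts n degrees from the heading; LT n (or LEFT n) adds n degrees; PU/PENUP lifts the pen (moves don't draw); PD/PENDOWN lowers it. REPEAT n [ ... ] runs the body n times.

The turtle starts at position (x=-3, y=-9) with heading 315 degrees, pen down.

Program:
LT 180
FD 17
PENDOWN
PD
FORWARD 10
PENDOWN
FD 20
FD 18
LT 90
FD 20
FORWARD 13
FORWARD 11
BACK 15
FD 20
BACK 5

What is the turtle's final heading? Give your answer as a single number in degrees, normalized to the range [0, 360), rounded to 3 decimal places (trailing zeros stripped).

Answer: 225

Derivation:
Executing turtle program step by step:
Start: pos=(-3,-9), heading=315, pen down
LT 180: heading 315 -> 135
FD 17: (-3,-9) -> (-15.021,3.021) [heading=135, draw]
PD: pen down
PD: pen down
FD 10: (-15.021,3.021) -> (-22.092,10.092) [heading=135, draw]
PD: pen down
FD 20: (-22.092,10.092) -> (-36.234,24.234) [heading=135, draw]
FD 18: (-36.234,24.234) -> (-48.962,36.962) [heading=135, draw]
LT 90: heading 135 -> 225
FD 20: (-48.962,36.962) -> (-63.104,22.82) [heading=225, draw]
FD 13: (-63.104,22.82) -> (-72.296,13.627) [heading=225, draw]
FD 11: (-72.296,13.627) -> (-80.075,5.849) [heading=225, draw]
BK 15: (-80.075,5.849) -> (-69.468,16.456) [heading=225, draw]
FD 20: (-69.468,16.456) -> (-83.61,2.314) [heading=225, draw]
BK 5: (-83.61,2.314) -> (-80.075,5.849) [heading=225, draw]
Final: pos=(-80.075,5.849), heading=225, 10 segment(s) drawn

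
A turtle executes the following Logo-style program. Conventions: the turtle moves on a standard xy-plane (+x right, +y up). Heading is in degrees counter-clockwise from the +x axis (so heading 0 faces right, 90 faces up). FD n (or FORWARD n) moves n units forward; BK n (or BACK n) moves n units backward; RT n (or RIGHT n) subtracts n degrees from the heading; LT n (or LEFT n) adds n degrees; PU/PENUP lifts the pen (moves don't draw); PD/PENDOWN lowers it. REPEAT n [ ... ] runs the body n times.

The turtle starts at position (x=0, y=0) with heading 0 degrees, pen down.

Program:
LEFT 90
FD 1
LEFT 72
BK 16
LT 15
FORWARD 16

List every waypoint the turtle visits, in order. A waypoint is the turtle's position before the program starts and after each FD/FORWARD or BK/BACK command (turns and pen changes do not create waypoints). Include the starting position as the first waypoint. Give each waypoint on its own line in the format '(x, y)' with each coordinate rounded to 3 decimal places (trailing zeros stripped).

Executing turtle program step by step:
Start: pos=(0,0), heading=0, pen down
LT 90: heading 0 -> 90
FD 1: (0,0) -> (0,1) [heading=90, draw]
LT 72: heading 90 -> 162
BK 16: (0,1) -> (15.217,-3.944) [heading=162, draw]
LT 15: heading 162 -> 177
FD 16: (15.217,-3.944) -> (-0.761,-3.107) [heading=177, draw]
Final: pos=(-0.761,-3.107), heading=177, 3 segment(s) drawn
Waypoints (4 total):
(0, 0)
(0, 1)
(15.217, -3.944)
(-0.761, -3.107)

Answer: (0, 0)
(0, 1)
(15.217, -3.944)
(-0.761, -3.107)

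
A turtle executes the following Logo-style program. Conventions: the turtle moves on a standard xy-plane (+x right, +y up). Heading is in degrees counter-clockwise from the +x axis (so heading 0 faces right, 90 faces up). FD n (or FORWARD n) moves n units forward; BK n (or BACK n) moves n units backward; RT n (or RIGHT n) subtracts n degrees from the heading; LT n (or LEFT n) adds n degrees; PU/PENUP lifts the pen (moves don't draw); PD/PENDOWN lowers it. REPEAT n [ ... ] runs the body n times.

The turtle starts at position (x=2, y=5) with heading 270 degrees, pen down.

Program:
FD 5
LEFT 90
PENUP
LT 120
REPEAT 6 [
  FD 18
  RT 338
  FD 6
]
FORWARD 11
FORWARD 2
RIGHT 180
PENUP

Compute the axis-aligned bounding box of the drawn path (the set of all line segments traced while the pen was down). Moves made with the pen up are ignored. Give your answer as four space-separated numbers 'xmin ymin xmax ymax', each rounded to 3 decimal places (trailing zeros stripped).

Executing turtle program step by step:
Start: pos=(2,5), heading=270, pen down
FD 5: (2,5) -> (2,0) [heading=270, draw]
LT 90: heading 270 -> 0
PU: pen up
LT 120: heading 0 -> 120
REPEAT 6 [
  -- iteration 1/6 --
  FD 18: (2,0) -> (-7,15.588) [heading=120, move]
  RT 338: heading 120 -> 142
  FD 6: (-7,15.588) -> (-11.728,19.282) [heading=142, move]
  -- iteration 2/6 --
  FD 18: (-11.728,19.282) -> (-25.912,30.364) [heading=142, move]
  RT 338: heading 142 -> 164
  FD 6: (-25.912,30.364) -> (-31.68,32.018) [heading=164, move]
  -- iteration 3/6 --
  FD 18: (-31.68,32.018) -> (-48.983,36.98) [heading=164, move]
  RT 338: heading 164 -> 186
  FD 6: (-48.983,36.98) -> (-54.95,36.352) [heading=186, move]
  -- iteration 4/6 --
  FD 18: (-54.95,36.352) -> (-72.851,34.471) [heading=186, move]
  RT 338: heading 186 -> 208
  FD 6: (-72.851,34.471) -> (-78.149,31.654) [heading=208, move]
  -- iteration 5/6 --
  FD 18: (-78.149,31.654) -> (-94.042,23.204) [heading=208, move]
  RT 338: heading 208 -> 230
  FD 6: (-94.042,23.204) -> (-97.899,18.607) [heading=230, move]
  -- iteration 6/6 --
  FD 18: (-97.899,18.607) -> (-109.469,4.819) [heading=230, move]
  RT 338: heading 230 -> 252
  FD 6: (-109.469,4.819) -> (-111.323,-0.888) [heading=252, move]
]
FD 11: (-111.323,-0.888) -> (-114.722,-11.349) [heading=252, move]
FD 2: (-114.722,-11.349) -> (-115.34,-13.252) [heading=252, move]
RT 180: heading 252 -> 72
PU: pen up
Final: pos=(-115.34,-13.252), heading=72, 1 segment(s) drawn

Segment endpoints: x in {2, 2}, y in {0, 5}
xmin=2, ymin=0, xmax=2, ymax=5

Answer: 2 0 2 5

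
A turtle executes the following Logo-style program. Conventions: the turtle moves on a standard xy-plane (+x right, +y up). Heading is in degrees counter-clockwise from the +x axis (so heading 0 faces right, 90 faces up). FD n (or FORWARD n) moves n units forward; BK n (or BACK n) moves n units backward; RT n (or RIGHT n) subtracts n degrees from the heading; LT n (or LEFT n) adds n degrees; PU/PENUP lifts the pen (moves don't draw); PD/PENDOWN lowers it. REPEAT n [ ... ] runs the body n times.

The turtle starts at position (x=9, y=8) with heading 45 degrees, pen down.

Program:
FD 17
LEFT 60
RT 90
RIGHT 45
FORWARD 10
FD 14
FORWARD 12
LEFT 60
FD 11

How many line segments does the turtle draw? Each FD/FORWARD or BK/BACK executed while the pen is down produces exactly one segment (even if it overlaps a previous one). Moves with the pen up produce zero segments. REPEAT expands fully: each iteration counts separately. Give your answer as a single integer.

Executing turtle program step by step:
Start: pos=(9,8), heading=45, pen down
FD 17: (9,8) -> (21.021,20.021) [heading=45, draw]
LT 60: heading 45 -> 105
RT 90: heading 105 -> 15
RT 45: heading 15 -> 330
FD 10: (21.021,20.021) -> (29.681,15.021) [heading=330, draw]
FD 14: (29.681,15.021) -> (41.805,8.021) [heading=330, draw]
FD 12: (41.805,8.021) -> (52.198,2.021) [heading=330, draw]
LT 60: heading 330 -> 30
FD 11: (52.198,2.021) -> (61.724,7.521) [heading=30, draw]
Final: pos=(61.724,7.521), heading=30, 5 segment(s) drawn
Segments drawn: 5

Answer: 5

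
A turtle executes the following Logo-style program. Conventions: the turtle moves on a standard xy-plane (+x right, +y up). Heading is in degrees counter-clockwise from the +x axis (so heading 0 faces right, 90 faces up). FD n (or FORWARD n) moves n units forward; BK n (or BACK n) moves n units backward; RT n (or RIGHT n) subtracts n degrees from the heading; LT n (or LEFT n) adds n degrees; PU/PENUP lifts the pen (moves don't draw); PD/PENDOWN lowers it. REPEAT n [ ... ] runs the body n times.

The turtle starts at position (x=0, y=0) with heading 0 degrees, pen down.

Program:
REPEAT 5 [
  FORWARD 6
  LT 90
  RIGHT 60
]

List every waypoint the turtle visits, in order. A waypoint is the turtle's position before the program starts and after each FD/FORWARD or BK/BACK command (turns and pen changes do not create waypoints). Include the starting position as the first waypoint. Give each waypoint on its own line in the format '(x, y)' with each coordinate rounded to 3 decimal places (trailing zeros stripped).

Executing turtle program step by step:
Start: pos=(0,0), heading=0, pen down
REPEAT 5 [
  -- iteration 1/5 --
  FD 6: (0,0) -> (6,0) [heading=0, draw]
  LT 90: heading 0 -> 90
  RT 60: heading 90 -> 30
  -- iteration 2/5 --
  FD 6: (6,0) -> (11.196,3) [heading=30, draw]
  LT 90: heading 30 -> 120
  RT 60: heading 120 -> 60
  -- iteration 3/5 --
  FD 6: (11.196,3) -> (14.196,8.196) [heading=60, draw]
  LT 90: heading 60 -> 150
  RT 60: heading 150 -> 90
  -- iteration 4/5 --
  FD 6: (14.196,8.196) -> (14.196,14.196) [heading=90, draw]
  LT 90: heading 90 -> 180
  RT 60: heading 180 -> 120
  -- iteration 5/5 --
  FD 6: (14.196,14.196) -> (11.196,19.392) [heading=120, draw]
  LT 90: heading 120 -> 210
  RT 60: heading 210 -> 150
]
Final: pos=(11.196,19.392), heading=150, 5 segment(s) drawn
Waypoints (6 total):
(0, 0)
(6, 0)
(11.196, 3)
(14.196, 8.196)
(14.196, 14.196)
(11.196, 19.392)

Answer: (0, 0)
(6, 0)
(11.196, 3)
(14.196, 8.196)
(14.196, 14.196)
(11.196, 19.392)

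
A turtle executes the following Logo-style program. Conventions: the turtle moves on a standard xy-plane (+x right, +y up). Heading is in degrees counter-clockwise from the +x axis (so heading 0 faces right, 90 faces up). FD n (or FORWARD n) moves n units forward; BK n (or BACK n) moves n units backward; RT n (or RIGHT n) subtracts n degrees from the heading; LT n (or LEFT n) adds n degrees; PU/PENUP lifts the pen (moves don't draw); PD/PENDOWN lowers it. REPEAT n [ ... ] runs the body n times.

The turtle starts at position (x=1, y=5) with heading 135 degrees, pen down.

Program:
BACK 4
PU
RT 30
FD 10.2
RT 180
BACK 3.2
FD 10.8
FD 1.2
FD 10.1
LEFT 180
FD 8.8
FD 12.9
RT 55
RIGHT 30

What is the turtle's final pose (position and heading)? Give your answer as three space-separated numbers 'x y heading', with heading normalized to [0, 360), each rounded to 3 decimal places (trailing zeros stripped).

Executing turtle program step by step:
Start: pos=(1,5), heading=135, pen down
BK 4: (1,5) -> (3.828,2.172) [heading=135, draw]
PU: pen up
RT 30: heading 135 -> 105
FD 10.2: (3.828,2.172) -> (1.188,12.024) [heading=105, move]
RT 180: heading 105 -> 285
BK 3.2: (1.188,12.024) -> (0.36,15.115) [heading=285, move]
FD 10.8: (0.36,15.115) -> (3.155,4.683) [heading=285, move]
FD 1.2: (3.155,4.683) -> (3.466,3.524) [heading=285, move]
FD 10.1: (3.466,3.524) -> (6.08,-6.232) [heading=285, move]
LT 180: heading 285 -> 105
FD 8.8: (6.08,-6.232) -> (3.803,2.268) [heading=105, move]
FD 12.9: (3.803,2.268) -> (0.464,14.729) [heading=105, move]
RT 55: heading 105 -> 50
RT 30: heading 50 -> 20
Final: pos=(0.464,14.729), heading=20, 1 segment(s) drawn

Answer: 0.464 14.729 20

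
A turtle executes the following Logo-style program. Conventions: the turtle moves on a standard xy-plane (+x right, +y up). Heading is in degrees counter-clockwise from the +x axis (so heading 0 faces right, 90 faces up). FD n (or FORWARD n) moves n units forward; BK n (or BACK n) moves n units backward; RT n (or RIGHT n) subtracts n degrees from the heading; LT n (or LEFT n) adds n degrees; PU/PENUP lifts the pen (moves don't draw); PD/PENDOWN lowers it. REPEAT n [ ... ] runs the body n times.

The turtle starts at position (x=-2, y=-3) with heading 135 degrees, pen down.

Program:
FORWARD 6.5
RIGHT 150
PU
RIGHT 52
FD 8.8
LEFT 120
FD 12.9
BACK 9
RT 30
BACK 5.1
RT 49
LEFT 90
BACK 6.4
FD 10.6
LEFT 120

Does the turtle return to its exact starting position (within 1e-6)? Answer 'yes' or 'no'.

Answer: no

Derivation:
Executing turtle program step by step:
Start: pos=(-2,-3), heading=135, pen down
FD 6.5: (-2,-3) -> (-6.596,1.596) [heading=135, draw]
RT 150: heading 135 -> 345
PU: pen up
RT 52: heading 345 -> 293
FD 8.8: (-6.596,1.596) -> (-3.158,-6.504) [heading=293, move]
LT 120: heading 293 -> 53
FD 12.9: (-3.158,-6.504) -> (4.606,3.798) [heading=53, move]
BK 9: (4.606,3.798) -> (-0.811,-3.39) [heading=53, move]
RT 30: heading 53 -> 23
BK 5.1: (-0.811,-3.39) -> (-5.505,-5.382) [heading=23, move]
RT 49: heading 23 -> 334
LT 90: heading 334 -> 64
BK 6.4: (-5.505,-5.382) -> (-8.311,-11.135) [heading=64, move]
FD 10.6: (-8.311,-11.135) -> (-3.664,-1.607) [heading=64, move]
LT 120: heading 64 -> 184
Final: pos=(-3.664,-1.607), heading=184, 1 segment(s) drawn

Start position: (-2, -3)
Final position: (-3.664, -1.607)
Distance = 2.17; >= 1e-6 -> NOT closed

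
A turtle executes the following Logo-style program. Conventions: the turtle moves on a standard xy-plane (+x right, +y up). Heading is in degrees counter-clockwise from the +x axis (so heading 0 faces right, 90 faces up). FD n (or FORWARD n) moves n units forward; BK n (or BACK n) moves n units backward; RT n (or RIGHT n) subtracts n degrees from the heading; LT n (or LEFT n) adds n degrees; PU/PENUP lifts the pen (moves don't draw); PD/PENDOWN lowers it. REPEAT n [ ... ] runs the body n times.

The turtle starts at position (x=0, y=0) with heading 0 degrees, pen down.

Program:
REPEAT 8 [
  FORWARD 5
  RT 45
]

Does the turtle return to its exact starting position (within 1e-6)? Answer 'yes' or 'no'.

Executing turtle program step by step:
Start: pos=(0,0), heading=0, pen down
REPEAT 8 [
  -- iteration 1/8 --
  FD 5: (0,0) -> (5,0) [heading=0, draw]
  RT 45: heading 0 -> 315
  -- iteration 2/8 --
  FD 5: (5,0) -> (8.536,-3.536) [heading=315, draw]
  RT 45: heading 315 -> 270
  -- iteration 3/8 --
  FD 5: (8.536,-3.536) -> (8.536,-8.536) [heading=270, draw]
  RT 45: heading 270 -> 225
  -- iteration 4/8 --
  FD 5: (8.536,-8.536) -> (5,-12.071) [heading=225, draw]
  RT 45: heading 225 -> 180
  -- iteration 5/8 --
  FD 5: (5,-12.071) -> (0,-12.071) [heading=180, draw]
  RT 45: heading 180 -> 135
  -- iteration 6/8 --
  FD 5: (0,-12.071) -> (-3.536,-8.536) [heading=135, draw]
  RT 45: heading 135 -> 90
  -- iteration 7/8 --
  FD 5: (-3.536,-8.536) -> (-3.536,-3.536) [heading=90, draw]
  RT 45: heading 90 -> 45
  -- iteration 8/8 --
  FD 5: (-3.536,-3.536) -> (0,0) [heading=45, draw]
  RT 45: heading 45 -> 0
]
Final: pos=(0,0), heading=0, 8 segment(s) drawn

Start position: (0, 0)
Final position: (0, 0)
Distance = 0; < 1e-6 -> CLOSED

Answer: yes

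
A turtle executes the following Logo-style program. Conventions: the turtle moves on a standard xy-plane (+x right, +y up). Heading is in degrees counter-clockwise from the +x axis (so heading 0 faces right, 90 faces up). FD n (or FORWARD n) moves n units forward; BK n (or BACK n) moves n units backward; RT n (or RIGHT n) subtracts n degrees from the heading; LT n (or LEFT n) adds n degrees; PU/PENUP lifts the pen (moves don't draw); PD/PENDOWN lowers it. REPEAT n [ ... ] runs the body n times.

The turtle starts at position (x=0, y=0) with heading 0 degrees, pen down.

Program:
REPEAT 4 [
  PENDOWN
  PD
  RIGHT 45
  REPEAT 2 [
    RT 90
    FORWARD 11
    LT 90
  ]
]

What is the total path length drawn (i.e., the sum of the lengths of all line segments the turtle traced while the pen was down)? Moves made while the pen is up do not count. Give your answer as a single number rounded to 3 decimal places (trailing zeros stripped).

Answer: 88

Derivation:
Executing turtle program step by step:
Start: pos=(0,0), heading=0, pen down
REPEAT 4 [
  -- iteration 1/4 --
  PD: pen down
  PD: pen down
  RT 45: heading 0 -> 315
  REPEAT 2 [
    -- iteration 1/2 --
    RT 90: heading 315 -> 225
    FD 11: (0,0) -> (-7.778,-7.778) [heading=225, draw]
    LT 90: heading 225 -> 315
    -- iteration 2/2 --
    RT 90: heading 315 -> 225
    FD 11: (-7.778,-7.778) -> (-15.556,-15.556) [heading=225, draw]
    LT 90: heading 225 -> 315
  ]
  -- iteration 2/4 --
  PD: pen down
  PD: pen down
  RT 45: heading 315 -> 270
  REPEAT 2 [
    -- iteration 1/2 --
    RT 90: heading 270 -> 180
    FD 11: (-15.556,-15.556) -> (-26.556,-15.556) [heading=180, draw]
    LT 90: heading 180 -> 270
    -- iteration 2/2 --
    RT 90: heading 270 -> 180
    FD 11: (-26.556,-15.556) -> (-37.556,-15.556) [heading=180, draw]
    LT 90: heading 180 -> 270
  ]
  -- iteration 3/4 --
  PD: pen down
  PD: pen down
  RT 45: heading 270 -> 225
  REPEAT 2 [
    -- iteration 1/2 --
    RT 90: heading 225 -> 135
    FD 11: (-37.556,-15.556) -> (-45.335,-7.778) [heading=135, draw]
    LT 90: heading 135 -> 225
    -- iteration 2/2 --
    RT 90: heading 225 -> 135
    FD 11: (-45.335,-7.778) -> (-53.113,0) [heading=135, draw]
    LT 90: heading 135 -> 225
  ]
  -- iteration 4/4 --
  PD: pen down
  PD: pen down
  RT 45: heading 225 -> 180
  REPEAT 2 [
    -- iteration 1/2 --
    RT 90: heading 180 -> 90
    FD 11: (-53.113,0) -> (-53.113,11) [heading=90, draw]
    LT 90: heading 90 -> 180
    -- iteration 2/2 --
    RT 90: heading 180 -> 90
    FD 11: (-53.113,11) -> (-53.113,22) [heading=90, draw]
    LT 90: heading 90 -> 180
  ]
]
Final: pos=(-53.113,22), heading=180, 8 segment(s) drawn

Segment lengths:
  seg 1: (0,0) -> (-7.778,-7.778), length = 11
  seg 2: (-7.778,-7.778) -> (-15.556,-15.556), length = 11
  seg 3: (-15.556,-15.556) -> (-26.556,-15.556), length = 11
  seg 4: (-26.556,-15.556) -> (-37.556,-15.556), length = 11
  seg 5: (-37.556,-15.556) -> (-45.335,-7.778), length = 11
  seg 6: (-45.335,-7.778) -> (-53.113,0), length = 11
  seg 7: (-53.113,0) -> (-53.113,11), length = 11
  seg 8: (-53.113,11) -> (-53.113,22), length = 11
Total = 88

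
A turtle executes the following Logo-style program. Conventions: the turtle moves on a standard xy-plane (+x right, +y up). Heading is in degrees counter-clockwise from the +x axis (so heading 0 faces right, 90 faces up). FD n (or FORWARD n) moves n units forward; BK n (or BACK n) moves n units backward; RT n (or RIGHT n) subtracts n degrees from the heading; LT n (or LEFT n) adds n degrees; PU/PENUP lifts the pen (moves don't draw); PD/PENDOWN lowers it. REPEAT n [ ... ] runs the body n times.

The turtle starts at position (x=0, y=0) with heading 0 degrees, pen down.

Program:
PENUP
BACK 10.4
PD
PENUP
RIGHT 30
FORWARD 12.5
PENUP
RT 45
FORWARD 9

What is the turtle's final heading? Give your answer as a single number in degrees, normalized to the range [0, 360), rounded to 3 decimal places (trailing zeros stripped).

Executing turtle program step by step:
Start: pos=(0,0), heading=0, pen down
PU: pen up
BK 10.4: (0,0) -> (-10.4,0) [heading=0, move]
PD: pen down
PU: pen up
RT 30: heading 0 -> 330
FD 12.5: (-10.4,0) -> (0.425,-6.25) [heading=330, move]
PU: pen up
RT 45: heading 330 -> 285
FD 9: (0.425,-6.25) -> (2.755,-14.943) [heading=285, move]
Final: pos=(2.755,-14.943), heading=285, 0 segment(s) drawn

Answer: 285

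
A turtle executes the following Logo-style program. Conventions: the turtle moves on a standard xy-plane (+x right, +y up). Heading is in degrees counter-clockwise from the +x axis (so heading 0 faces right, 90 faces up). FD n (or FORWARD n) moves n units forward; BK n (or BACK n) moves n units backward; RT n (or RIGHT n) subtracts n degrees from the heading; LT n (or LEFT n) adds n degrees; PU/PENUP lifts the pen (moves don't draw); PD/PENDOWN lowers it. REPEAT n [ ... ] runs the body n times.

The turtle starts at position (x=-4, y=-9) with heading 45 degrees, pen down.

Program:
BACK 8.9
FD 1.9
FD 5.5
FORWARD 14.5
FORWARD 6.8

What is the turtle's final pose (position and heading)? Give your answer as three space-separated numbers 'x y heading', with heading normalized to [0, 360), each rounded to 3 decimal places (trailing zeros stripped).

Answer: 10.001 5.001 45

Derivation:
Executing turtle program step by step:
Start: pos=(-4,-9), heading=45, pen down
BK 8.9: (-4,-9) -> (-10.293,-15.293) [heading=45, draw]
FD 1.9: (-10.293,-15.293) -> (-8.95,-13.95) [heading=45, draw]
FD 5.5: (-8.95,-13.95) -> (-5.061,-10.061) [heading=45, draw]
FD 14.5: (-5.061,-10.061) -> (5.192,0.192) [heading=45, draw]
FD 6.8: (5.192,0.192) -> (10.001,5.001) [heading=45, draw]
Final: pos=(10.001,5.001), heading=45, 5 segment(s) drawn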